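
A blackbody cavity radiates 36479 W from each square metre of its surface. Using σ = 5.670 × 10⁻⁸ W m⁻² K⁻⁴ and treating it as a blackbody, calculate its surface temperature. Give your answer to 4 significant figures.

T ≈ 895.6 K

I = σT⁴, so T = (I/σ)^(1/4) = (36479/(5.670×10⁻⁸))^(1/4) = 895.6 K.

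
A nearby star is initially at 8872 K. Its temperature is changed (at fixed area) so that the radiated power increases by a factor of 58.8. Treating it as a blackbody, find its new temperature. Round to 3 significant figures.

P ∝ T⁴, so T₂/T₁ = (P₂/P₁)^(1/4) = (58.8)^(1/4) = 2.76914.
T₂ = 8872 × 2.76914 = 2.46×10⁴ K.

T₂ ≈ 2.46×10⁴ K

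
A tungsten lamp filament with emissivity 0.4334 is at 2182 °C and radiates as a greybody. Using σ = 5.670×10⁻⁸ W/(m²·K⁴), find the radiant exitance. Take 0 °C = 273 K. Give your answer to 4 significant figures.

I ≈ 8.926×10⁵ W/m²

T = 2182 °C + 273 = 2455 K.
Stefan–Boltzmann: I = εσT⁴ = 0.4334 × 5.670×10⁻⁸ × (2455)⁴ = 8.926×10⁵ W/m².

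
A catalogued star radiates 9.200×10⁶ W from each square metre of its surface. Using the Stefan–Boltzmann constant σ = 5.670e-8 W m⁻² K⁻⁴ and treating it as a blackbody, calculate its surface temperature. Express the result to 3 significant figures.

T ≈ 3.57×10³ K

I = σT⁴, so T = (I/σ)^(1/4) = (9.200×10⁶/(5.670×10⁻⁸))^(1/4) = 3.57×10³ K.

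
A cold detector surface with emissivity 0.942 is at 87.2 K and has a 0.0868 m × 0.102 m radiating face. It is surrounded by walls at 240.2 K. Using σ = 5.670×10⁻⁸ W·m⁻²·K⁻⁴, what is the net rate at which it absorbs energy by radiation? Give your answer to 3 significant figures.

Area A = 0.0868 × 0.102 = 8.8536×10⁻³ m².
Net radiated power P_net = εσA(T⁴ − T₀⁴) = 0.942×5.670×10⁻⁸×8.8536×10⁻³×(87.2⁴ − 240.2⁴).
T⁴ − T₀⁴ = 5.78184×10⁷ − 3.32883×10⁹ = -3.27101×10⁹ K⁴, so P_net = -1.55 W — negative, meaning a net gain of 1.55 W.

Net gain ≈ 1.55 W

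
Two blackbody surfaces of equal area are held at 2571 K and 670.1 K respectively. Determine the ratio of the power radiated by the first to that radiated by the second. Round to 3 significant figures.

With equal areas, P₁/P₂ = (T₁/T₂)⁴ = (2571/670.1)⁴ = 217.

P₁/P₂ ≈ 217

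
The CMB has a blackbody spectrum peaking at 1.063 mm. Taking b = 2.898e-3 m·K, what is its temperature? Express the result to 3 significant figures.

Wien's law gives T = b/λ_max = (2.898×10⁻³ m·K)/(1.063×10⁻³ m) = 2.73 K.

T ≈ 2.73 K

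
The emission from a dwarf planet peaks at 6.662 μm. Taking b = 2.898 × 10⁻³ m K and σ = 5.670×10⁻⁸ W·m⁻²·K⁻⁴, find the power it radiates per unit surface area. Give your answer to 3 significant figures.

I ≈ 2.03×10³ W/m²

Wien's law: T = b/λ_max = 2.898×10⁻³/6.662×10⁻⁶ = 435.005 K.
Then I = σT⁴ = 5.670×10⁻⁸×(435.005)⁴ = 2.03×10³ W/m².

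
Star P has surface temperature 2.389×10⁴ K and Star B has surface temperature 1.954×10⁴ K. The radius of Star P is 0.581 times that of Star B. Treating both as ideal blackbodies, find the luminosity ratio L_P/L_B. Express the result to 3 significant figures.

L ∝ R²T⁴, so L_P/L_B = (R_P/R_B)²(T_P/T_B)⁴ = (0.581)² × (2.389×10⁴/1.954×10⁴)⁴ = 0.337561 × 2.23443 = 0.754.

L_P/L_B ≈ 0.754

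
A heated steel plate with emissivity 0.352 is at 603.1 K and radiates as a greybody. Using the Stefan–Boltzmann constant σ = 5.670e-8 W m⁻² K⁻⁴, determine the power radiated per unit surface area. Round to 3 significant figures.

I ≈ 2.64×10³ W/m²

Stefan–Boltzmann: I = εσT⁴ = 0.352 × 5.670×10⁻⁸ × (603.1)⁴ = 2.64×10³ W/m².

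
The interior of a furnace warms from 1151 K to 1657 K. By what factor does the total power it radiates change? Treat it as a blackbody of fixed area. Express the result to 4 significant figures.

P₂/P₁ ≈ 4.295

P ∝ T⁴, so P₂/P₁ = (T₂/T₁)⁴ = (1657/1151)⁴ = (1.43962)⁴ = 4.295.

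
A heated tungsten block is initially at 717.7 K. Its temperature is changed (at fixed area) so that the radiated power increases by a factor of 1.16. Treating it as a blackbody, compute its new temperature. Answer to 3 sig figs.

T₂ ≈ 745 K

P ∝ T⁴, so T₂/T₁ = (P₂/P₁)^(1/4) = (1.16)^(1/4) = 1.03780.
T₂ = 717.7 × 1.03780 = 745 K.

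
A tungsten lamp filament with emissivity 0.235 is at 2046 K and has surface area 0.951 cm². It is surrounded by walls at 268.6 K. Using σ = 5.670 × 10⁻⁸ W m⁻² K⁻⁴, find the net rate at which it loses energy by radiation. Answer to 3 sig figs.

Area A = 0.951 cm² = 9.51×10⁻⁵ m².
Net radiated power P_net = εσA(T⁴ − T₀⁴) = 0.235×5.670×10⁻⁸×9.51×10⁻⁵×(2046⁴ − 268.6⁴).
T⁴ − T₀⁴ = 1.75236×10¹³ − 5.20504×10⁹ = 1.75184×10¹³ K⁴, so P_net = 22.2 W.

Net loss ≈ 22.2 W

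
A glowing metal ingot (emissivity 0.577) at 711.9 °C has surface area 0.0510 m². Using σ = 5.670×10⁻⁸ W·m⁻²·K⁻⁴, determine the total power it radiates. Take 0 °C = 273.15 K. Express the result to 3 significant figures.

T = 711.9 °C + 273.15 = 985.05 K.
Area A = 0.0510 m².
P = εσAT⁴ = 0.577 × 5.670×10⁻⁸ × 0.0510 × (985.05)⁴ = 1.57×10³ W.

P ≈ 1.57×10³ W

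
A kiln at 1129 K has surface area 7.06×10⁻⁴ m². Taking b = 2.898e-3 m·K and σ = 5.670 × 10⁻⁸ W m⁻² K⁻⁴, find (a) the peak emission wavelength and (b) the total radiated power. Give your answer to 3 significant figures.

λ_max ≈ 2.57 μm; P ≈ 65.0 W

(a) λ_max = b/T = 2.898×10⁻³/1129 = 2.567×10⁻⁶ m = 2.57 μm.
Area A = 7.06×10⁻⁴ m².
(b) P = σAT⁴ = 5.670×10⁻⁸×7.06×10⁻⁴×(1129)⁴ = 65.0 W.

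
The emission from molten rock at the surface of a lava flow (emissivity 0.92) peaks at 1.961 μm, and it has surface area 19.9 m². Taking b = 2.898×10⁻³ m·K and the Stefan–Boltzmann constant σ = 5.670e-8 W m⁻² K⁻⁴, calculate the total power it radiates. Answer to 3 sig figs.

Wien's law: T = b/λ_max = 2.898×10⁻³/1.961×10⁻⁶ = 1477.82 K.
Area A = 19.9 m².
Then P = εσAT⁴ = 0.92×5.670×10⁻⁸×19.9×(1477.82)⁴ = 4.95×10⁶ W.

P ≈ 4.95×10⁶ W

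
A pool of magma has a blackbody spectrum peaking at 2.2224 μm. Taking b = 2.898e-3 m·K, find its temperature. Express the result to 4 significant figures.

Wien's law gives T = b/λ_max = (2.898×10⁻³ m·K)/(2.2224×10⁻⁶ m) = 1304 K.

T ≈ 1304 K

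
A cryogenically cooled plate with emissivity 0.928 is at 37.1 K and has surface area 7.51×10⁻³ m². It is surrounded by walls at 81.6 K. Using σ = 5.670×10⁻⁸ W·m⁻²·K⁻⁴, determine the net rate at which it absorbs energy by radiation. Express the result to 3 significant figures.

Net gain ≈ 0.0168 W

Area A = 7.51×10⁻³ m².
Net radiated power P_net = εσA(T⁴ − T₀⁴) = 0.928×5.670×10⁻⁸×7.51×10⁻³×(37.1⁴ − 81.6⁴).
T⁴ − T₀⁴ = 1.89450×10⁶ − 4.43364×10⁷ = -4.24419×10⁷ K⁴, so P_net = -0.0168 W — negative, meaning a net gain of 0.0168 W.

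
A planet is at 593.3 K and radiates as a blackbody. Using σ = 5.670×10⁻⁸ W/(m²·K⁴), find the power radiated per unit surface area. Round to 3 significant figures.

Stefan–Boltzmann: I = σT⁴ = 5.670×10⁻⁸ × (593.3)⁴ = 7.03×10³ W/m².

I ≈ 7.03×10³ W/m²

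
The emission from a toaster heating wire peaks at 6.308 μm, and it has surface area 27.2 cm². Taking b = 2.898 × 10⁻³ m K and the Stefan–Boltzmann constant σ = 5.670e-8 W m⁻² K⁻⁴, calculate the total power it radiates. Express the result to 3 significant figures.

P ≈ 6.87 W

Wien's law: T = b/λ_max = 2.898×10⁻³/6.308×10⁻⁶ = 459.417 K.
Area A = 27.2 cm² = 2.72×10⁻³ m².
Then P = σAT⁴ = 5.670×10⁻⁸×2.72×10⁻³×(459.417)⁴ = 6.87 W.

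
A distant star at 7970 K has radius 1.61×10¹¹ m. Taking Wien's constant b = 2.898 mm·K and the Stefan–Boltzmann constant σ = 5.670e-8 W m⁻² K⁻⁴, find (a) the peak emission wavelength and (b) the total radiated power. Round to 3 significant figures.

λ_max ≈ 364 nm; P ≈ 7.45×10³¹ W

(a) λ_max = b/T = 2.898×10⁻³/7970 = 3.636×10⁻⁷ m = 364 nm.
Surface area A = 4πR² = 4π(1.61×10¹¹ m)² = 3.25733×10²³ m².
(b) P = σAT⁴ = 5.670×10⁻⁸×3.25733×10²³×(7970)⁴ = 7.45×10³¹ W.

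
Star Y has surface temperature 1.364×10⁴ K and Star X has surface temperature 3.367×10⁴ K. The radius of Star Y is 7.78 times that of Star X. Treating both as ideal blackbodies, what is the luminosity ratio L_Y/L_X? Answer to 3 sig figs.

L ∝ R²T⁴, so L_Y/L_X = (R_Y/R_X)²(T_Y/T_X)⁴ = (7.78)² × (1.364×10⁴/3.367×10⁴)⁴ = 60.5284 × 0.0269330 = 1.63.

L_Y/L_X ≈ 1.63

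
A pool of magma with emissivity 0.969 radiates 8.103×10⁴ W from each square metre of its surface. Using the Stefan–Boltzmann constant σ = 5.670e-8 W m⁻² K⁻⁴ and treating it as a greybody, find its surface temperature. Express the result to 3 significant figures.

T ≈ 1.10×10³ K

I = εσT⁴, so T = (I/εσ)^(1/4) = (8.103×10⁴/(0.969×5.670×10⁻⁸))^(1/4) = 1.10×10³ K.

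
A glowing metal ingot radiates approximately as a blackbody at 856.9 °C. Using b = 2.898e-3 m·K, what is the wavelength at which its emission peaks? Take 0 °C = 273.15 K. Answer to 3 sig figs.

T = 856.9 °C + 273.15 = 1130.05 K.
Wien's displacement law: λ_max = b/T = (2.898×10⁻³ m·K)/(1130.05 K) = 2.564×10⁻⁶ m.
That is 2.56 μm, in the infrared range.

λ_max ≈ 2.56 μm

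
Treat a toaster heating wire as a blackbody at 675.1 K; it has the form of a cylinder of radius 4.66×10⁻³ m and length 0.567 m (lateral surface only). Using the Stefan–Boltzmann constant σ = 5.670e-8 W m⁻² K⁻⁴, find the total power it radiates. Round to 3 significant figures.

Lateral area A = 2πrL = 2π×4.66×10⁻³×0.567 = 0.0166016 m².
P = σAT⁴ = 5.670×10⁻⁸ × 0.0166016 × (675.1)⁴ = 196 W.

P ≈ 196 W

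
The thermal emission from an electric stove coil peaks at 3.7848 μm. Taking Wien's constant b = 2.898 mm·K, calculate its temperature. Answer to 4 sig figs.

Wien's law gives T = b/λ_max = (2.898×10⁻³ m·K)/(3.7848×10⁻⁶ m) = 765.7 K.

T ≈ 765.7 K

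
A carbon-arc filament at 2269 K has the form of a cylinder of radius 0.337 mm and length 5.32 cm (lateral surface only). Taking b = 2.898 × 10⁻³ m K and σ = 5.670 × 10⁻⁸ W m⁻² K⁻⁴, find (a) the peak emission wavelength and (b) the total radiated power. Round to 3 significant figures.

λ_max ≈ 1.28 μm; P ≈ 169 W

(a) λ_max = b/T = 2.898×10⁻³/2269 = 1.277×10⁻⁶ m = 1.28 μm.
Lateral area A = 2πrL = 2π×3.37×10⁻⁴×0.0532 = 1.12647×10⁻⁴ m².
(b) P = σAT⁴ = 5.670×10⁻⁸×1.12647×10⁻⁴×(2269)⁴ = 169 W.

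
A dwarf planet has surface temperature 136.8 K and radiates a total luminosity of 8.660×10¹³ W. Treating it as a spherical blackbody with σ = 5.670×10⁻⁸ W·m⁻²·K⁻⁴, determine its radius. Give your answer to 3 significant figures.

R ≈ 5.89×10⁵ m

L = 4πR²σT⁴ ⇒ R = √(L/(4πσT⁴)).
σT⁴ = 19.8576 W/m², so R = √(8.660×10¹³/(4π×19.8576)) = 5.89×10⁵ m.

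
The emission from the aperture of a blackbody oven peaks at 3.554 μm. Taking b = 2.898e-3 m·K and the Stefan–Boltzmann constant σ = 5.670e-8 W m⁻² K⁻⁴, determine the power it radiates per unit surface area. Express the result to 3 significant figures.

I ≈ 2.51×10⁴ W/m²

Wien's law: T = b/λ_max = 2.898×10⁻³/3.554×10⁻⁶ = 815.419 K.
Then I = σT⁴ = 5.670×10⁻⁸×(815.419)⁴ = 2.51×10⁴ W/m².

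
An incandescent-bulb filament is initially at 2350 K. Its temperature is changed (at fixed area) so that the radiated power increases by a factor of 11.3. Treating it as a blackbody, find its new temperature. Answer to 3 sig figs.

P ∝ T⁴, so T₂/T₁ = (P₂/P₁)^(1/4) = (11.3)^(1/4) = 1.83345.
T₂ = 2350 × 1.83345 = 4.31×10³ K.

T₂ ≈ 4.31×10³ K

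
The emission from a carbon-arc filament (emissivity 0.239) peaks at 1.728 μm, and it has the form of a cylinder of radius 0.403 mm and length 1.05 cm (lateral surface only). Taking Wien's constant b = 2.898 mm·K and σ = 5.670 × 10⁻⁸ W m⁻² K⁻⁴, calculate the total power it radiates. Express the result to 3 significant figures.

P ≈ 2.85 W

Wien's law: T = b/λ_max = 2.898×10⁻³/1.728×10⁻⁶ = 1677.08 K.
Lateral area A = 2πrL = 2π×4.03×10⁻⁴×0.0105 = 2.65873×10⁻⁵ m².
Then P = εσAT⁴ = 0.239×5.670×10⁻⁸×2.65873×10⁻⁵×(1677.08)⁴ = 2.85 W.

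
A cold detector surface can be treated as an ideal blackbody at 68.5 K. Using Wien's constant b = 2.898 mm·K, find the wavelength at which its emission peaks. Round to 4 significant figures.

Wien's displacement law: λ_max = b/T = (2.898×10⁻³ m·K)/(68.5 K) = 4.2307×10⁻⁵ m.
That is 42.31 μm, in the infrared range.

λ_max ≈ 42.31 μm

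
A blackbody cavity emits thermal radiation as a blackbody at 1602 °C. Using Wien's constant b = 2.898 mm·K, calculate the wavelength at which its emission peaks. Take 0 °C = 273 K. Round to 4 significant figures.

λ_max ≈ 1.546 μm

T = 1602 °C + 273 = 1875 K.
Wien's displacement law: λ_max = b/T = (2.898×10⁻³ m·K)/(1875 K) = 1.5456×10⁻⁶ m.
That is 1.546 μm, in the infrared range.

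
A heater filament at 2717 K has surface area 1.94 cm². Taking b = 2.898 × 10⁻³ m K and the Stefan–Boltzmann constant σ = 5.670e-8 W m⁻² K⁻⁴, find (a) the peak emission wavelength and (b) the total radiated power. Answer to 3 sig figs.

λ_max ≈ 1.07×10³ nm; P ≈ 599 W

(a) λ_max = b/T = 2.898×10⁻³/2717 = 1.067×10⁻⁶ m = 1.07×10³ nm.
Area A = 1.94 cm² = 1.94×10⁻⁴ m².
(b) P = σAT⁴ = 5.670×10⁻⁸×1.94×10⁻⁴×(2717)⁴ = 599 W.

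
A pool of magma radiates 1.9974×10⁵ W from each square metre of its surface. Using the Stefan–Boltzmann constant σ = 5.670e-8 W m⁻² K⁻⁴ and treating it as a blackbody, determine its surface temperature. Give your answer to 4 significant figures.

I = σT⁴, so T = (I/σ)^(1/4) = (1.9974×10⁵/(5.670×10⁻⁸))^(1/4) = 1370 K.

T ≈ 1370 K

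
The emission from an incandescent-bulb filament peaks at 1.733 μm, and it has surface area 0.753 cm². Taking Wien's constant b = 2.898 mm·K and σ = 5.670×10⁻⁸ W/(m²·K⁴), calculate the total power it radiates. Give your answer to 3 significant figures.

P ≈ 33.4 W

Wien's law: T = b/λ_max = 2.898×10⁻³/1.733×10⁻⁶ = 1672.24 K.
Area A = 0.753 cm² = 7.53×10⁻⁵ m².
Then P = σAT⁴ = 5.670×10⁻⁸×7.53×10⁻⁵×(1672.24)⁴ = 33.4 W.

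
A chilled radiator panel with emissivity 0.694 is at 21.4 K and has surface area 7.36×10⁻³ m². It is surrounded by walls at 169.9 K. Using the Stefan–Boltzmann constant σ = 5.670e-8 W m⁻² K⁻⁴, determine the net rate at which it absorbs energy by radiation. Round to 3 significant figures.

Area A = 7.36×10⁻³ m².
Net radiated power P_net = εσA(T⁴ − T₀⁴) = 0.694×5.670×10⁻⁸×7.36×10⁻³×(21.4⁴ − 169.9⁴).
T⁴ − T₀⁴ = 2.09727×10⁵ − 8.33247×10⁸ = -8.33037×10⁸ K⁴, so P_net = -0.241 W — negative, meaning a net gain of 0.241 W.

Net gain ≈ 0.241 W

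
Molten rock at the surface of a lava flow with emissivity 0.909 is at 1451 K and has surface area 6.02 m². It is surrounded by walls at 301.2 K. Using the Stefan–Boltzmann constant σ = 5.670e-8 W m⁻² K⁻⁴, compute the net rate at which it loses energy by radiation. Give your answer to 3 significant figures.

Area A = 6.02 m².
Net radiated power P_net = εσA(T⁴ − T₀⁴) = 0.909×5.670×10⁻⁸×6.02×(1451⁴ − 301.2⁴).
T⁴ − T₀⁴ = 4.43271×10¹² − 8.23038×10⁹ = 4.42448×10¹² K⁴, so P_net = 1.37×10⁶ W.

Net loss ≈ 1.37×10⁶ W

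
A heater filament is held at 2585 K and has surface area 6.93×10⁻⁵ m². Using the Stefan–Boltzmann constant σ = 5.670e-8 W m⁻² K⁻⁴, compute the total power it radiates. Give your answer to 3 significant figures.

Area A = 6.93×10⁻⁵ m².
P = σAT⁴ = 5.670×10⁻⁸ × 6.93×10⁻⁵ × (2585)⁴ = 175 W.

P ≈ 175 W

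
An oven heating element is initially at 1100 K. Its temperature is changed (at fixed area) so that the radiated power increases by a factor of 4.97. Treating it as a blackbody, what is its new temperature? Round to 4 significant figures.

T₂ ≈ 1642 K

P ∝ T⁴, so T₂/T₁ = (P₂/P₁)^(1/4) = (4.97)^(1/4) = 1.49310.
T₂ = 1100 × 1.49310 = 1642 K.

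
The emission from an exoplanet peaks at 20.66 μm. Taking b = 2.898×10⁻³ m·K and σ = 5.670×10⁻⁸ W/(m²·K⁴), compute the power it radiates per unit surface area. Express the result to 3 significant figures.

Wien's law: T = b/λ_max = 2.898×10⁻³/2.066×10⁻⁵ = 140.271 K.
Then I = σT⁴ = 5.670×10⁻⁸×(140.271)⁴ = 22.0 W/m².

I ≈ 22.0 W/m²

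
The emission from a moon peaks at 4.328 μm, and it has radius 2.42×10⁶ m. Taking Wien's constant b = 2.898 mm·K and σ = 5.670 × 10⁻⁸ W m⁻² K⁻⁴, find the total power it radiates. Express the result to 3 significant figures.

Wien's law: T = b/λ_max = 2.898×10⁻³/4.328×10⁻⁶ = 669.593 K.
Surface area A = 4πR² = 4π(2.42×10⁶ m)² = 7.35937×10¹³ m².
Then P = σAT⁴ = 5.670×10⁻⁸×7.35937×10¹³×(669.593)⁴ = 8.39×10¹⁷ W.

P ≈ 8.39×10¹⁷ W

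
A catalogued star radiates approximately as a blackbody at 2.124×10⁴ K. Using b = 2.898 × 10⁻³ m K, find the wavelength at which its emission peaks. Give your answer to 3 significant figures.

Wien's displacement law: λ_max = b/T = (2.898×10⁻³ m·K)/(2.124×10⁴ K) = 1.364×10⁻⁷ m.
That is 136 nm, in the ultraviolet range.

λ_max ≈ 136 nm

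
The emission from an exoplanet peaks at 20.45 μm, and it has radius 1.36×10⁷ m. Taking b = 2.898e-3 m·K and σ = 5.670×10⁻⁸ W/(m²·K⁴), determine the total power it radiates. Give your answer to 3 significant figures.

Wien's law: T = b/λ_max = 2.898×10⁻³/2.045×10⁻⁵ = 141.711 K.
Surface area A = 4πR² = 4π(1.36×10⁷ m)² = 2.32428×10¹⁵ m².
Then P = σAT⁴ = 5.670×10⁻⁸×2.32428×10¹⁵×(141.711)⁴ = 5.31×10¹⁶ W.

P ≈ 5.31×10¹⁶ W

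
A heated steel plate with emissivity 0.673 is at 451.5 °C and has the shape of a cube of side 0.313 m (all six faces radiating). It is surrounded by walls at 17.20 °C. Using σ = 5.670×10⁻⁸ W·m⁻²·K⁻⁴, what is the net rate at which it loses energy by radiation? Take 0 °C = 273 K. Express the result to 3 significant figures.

T = 451.5 °C + 273 = 724.5 K.
Surroundings: T = 17.20 °C + 273 = 290.20 K.
Area A = 6s² = 6×(0.313 m)² = 0.587814 m².
Net radiated power P_net = εσA(T⁴ − T₀⁴) = 0.673×5.670×10⁻⁸×0.587814×(724.5⁴ − 290.20⁴).
T⁴ − T₀⁴ = 2.75520×10¹¹ − 7.09234×10⁹ = 2.68428×10¹¹ K⁴, so P_net = 6.02×10³ W.

Net loss ≈ 6.02×10³ W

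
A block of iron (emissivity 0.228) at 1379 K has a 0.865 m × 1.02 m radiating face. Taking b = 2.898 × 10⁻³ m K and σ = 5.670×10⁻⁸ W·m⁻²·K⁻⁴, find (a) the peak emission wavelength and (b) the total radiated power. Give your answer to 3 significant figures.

(a) λ_max = b/T = 2.898×10⁻³/1379 = 2.102×10⁻⁶ m = 2.10×10³ nm.
Area A = 0.865 × 1.02 = 0.8823 m².
(b) P = εσAT⁴ = 0.228×5.670×10⁻⁸×0.8823×(1379)⁴ = 4.12×10⁴ W.

λ_max ≈ 2.10×10³ nm; P ≈ 4.12×10⁴ W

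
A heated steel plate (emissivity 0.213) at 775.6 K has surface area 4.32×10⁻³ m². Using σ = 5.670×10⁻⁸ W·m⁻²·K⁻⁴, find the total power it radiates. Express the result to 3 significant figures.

P ≈ 18.9 W

Area A = 4.32×10⁻³ m².
P = εσAT⁴ = 0.213 × 5.670×10⁻⁸ × 4.32×10⁻³ × (775.6)⁴ = 18.9 W.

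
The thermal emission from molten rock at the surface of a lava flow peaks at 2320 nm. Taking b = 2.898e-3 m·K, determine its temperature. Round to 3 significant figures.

Wien's law gives T = b/λ_max = (2.898×10⁻³ m·K)/(2.320×10⁻⁶ m) = 1.25×10³ K.

T ≈ 1.25×10³ K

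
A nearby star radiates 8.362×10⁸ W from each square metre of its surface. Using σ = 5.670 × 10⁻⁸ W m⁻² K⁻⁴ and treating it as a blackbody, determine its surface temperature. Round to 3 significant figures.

T ≈ 1.10×10⁴ K

I = σT⁴, so T = (I/σ)^(1/4) = (8.362×10⁸/(5.670×10⁻⁸))^(1/4) = 1.10×10⁴ K.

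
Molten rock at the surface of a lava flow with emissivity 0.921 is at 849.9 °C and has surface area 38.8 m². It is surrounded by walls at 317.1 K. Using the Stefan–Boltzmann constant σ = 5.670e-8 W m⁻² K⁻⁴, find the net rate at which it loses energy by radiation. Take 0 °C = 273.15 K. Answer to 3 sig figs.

T = 849.9 °C + 273.15 = 1123.05 K.
Area A = 38.8 m².
Net radiated power P_net = εσA(T⁴ − T₀⁴) = 0.921×5.670×10⁻⁸×38.8×(1123.05⁴ − 317.1⁴).
T⁴ − T₀⁴ = 1.59073×10¹² − 1.01108×10¹⁰ = 1.58062×10¹² K⁴, so P_net = 3.20×10⁶ W.

Net loss ≈ 3.20×10⁶ W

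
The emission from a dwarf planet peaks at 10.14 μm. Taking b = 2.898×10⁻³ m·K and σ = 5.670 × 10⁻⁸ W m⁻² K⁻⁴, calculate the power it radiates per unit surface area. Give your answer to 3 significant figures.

Wien's law: T = b/λ_max = 2.898×10⁻³/1.014×10⁻⁵ = 285.799 K.
Then I = σT⁴ = 5.670×10⁻⁸×(285.799)⁴ = 378 W/m².

I ≈ 378 W/m²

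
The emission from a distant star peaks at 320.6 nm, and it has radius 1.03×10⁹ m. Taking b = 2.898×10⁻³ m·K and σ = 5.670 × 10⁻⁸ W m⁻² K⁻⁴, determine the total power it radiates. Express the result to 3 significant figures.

Wien's law: T = b/λ_max = 2.898×10⁻³/3.206×10⁻⁷ = 9039.30 K.
Surface area A = 4πR² = 4π(1.03×10⁹ m)² = 1.33317×10¹⁹ m².
Then P = σAT⁴ = 5.670×10⁻⁸×1.33317×10¹⁹×(9039.30)⁴ = 5.05×10²⁷ W.

P ≈ 5.05×10²⁷ W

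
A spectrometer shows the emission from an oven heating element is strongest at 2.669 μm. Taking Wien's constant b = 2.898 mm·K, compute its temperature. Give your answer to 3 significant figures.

T ≈ 1.09×10³ K

Wien's law gives T = b/λ_max = (2.898×10⁻³ m·K)/(2.669×10⁻⁶ m) = 1.09×10³ K.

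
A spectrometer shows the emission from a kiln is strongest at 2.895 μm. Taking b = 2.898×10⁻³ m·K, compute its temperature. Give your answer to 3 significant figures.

Wien's law gives T = b/λ_max = (2.898×10⁻³ m·K)/(2.895×10⁻⁶ m) = 1.00×10³ K.

T ≈ 1.00×10³ K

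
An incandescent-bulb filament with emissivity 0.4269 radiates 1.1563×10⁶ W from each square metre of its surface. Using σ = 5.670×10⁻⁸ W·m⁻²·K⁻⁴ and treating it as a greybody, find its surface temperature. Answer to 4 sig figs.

I = εσT⁴, so T = (I/εσ)^(1/4) = (1.1563×10⁶/(0.4269×5.670×10⁻⁸))^(1/4) = 2629 K.

T ≈ 2629 K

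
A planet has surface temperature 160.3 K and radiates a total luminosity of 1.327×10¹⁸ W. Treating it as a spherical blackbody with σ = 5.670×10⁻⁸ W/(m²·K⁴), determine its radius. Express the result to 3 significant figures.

L = 4πR²σT⁴ ⇒ R = √(L/(4πσT⁴)).
σT⁴ = 37.4384 W/m², so R = √(1.327×10¹⁸/(4π×37.4384)) = 5.31×10⁷ m.

R ≈ 5.31×10⁷ m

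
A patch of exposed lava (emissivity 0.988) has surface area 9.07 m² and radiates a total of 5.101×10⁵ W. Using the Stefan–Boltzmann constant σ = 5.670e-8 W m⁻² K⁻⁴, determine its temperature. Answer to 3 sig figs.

T ≈ 1.00×10³ K

Area A = 9.07 m².
P = εσAT⁴ ⇒ T = (P/(εσA))^(1/4) = (5.101×10⁵/(0.988×5.670×10⁻⁸×9.07))^(1/4) = 1.00×10³ K.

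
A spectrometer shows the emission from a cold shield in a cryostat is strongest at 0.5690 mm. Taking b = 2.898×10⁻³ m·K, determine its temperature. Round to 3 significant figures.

Wien's law gives T = b/λ_max = (2.898×10⁻³ m·K)/(5.690×10⁻⁴ m) = 5.09 K.

T ≈ 5.09 K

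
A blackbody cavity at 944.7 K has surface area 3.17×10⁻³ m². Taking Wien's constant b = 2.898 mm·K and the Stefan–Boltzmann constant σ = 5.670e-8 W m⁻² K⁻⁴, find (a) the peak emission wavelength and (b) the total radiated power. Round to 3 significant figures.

(a) λ_max = b/T = 2.898×10⁻³/944.7 = 3.068×10⁻⁶ m = 3.07 μm.
Area A = 3.17×10⁻³ m².
(b) P = σAT⁴ = 5.670×10⁻⁸×3.17×10⁻³×(944.7)⁴ = 143 W.

λ_max ≈ 3.07 μm; P ≈ 143 W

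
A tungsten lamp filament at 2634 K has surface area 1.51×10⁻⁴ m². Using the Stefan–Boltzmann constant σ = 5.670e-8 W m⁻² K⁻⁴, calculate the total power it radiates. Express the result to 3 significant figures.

P ≈ 412 W

Area A = 1.51×10⁻⁴ m².
P = σAT⁴ = 5.670×10⁻⁸ × 1.51×10⁻⁴ × (2634)⁴ = 412 W.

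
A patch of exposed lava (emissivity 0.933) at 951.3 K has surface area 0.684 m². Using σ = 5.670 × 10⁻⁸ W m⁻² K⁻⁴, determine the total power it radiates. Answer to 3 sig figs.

Area A = 0.684 m².
P = εσAT⁴ = 0.933 × 5.670×10⁻⁸ × 0.684 × (951.3)⁴ = 2.96×10⁴ W.

P ≈ 2.96×10⁴ W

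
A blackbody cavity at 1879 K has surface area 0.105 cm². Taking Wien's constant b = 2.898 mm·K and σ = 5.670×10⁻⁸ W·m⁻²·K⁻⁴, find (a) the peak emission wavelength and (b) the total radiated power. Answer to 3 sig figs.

(a) λ_max = b/T = 2.898×10⁻³/1879 = 1.542×10⁻⁶ m = 1.54 μm.
Area A = 0.105 cm² = 1.05×10⁻⁵ m².
(b) P = σAT⁴ = 5.670×10⁻⁸×1.05×10⁻⁵×(1879)⁴ = 7.42 W.

λ_max ≈ 1.54 μm; P ≈ 7.42 W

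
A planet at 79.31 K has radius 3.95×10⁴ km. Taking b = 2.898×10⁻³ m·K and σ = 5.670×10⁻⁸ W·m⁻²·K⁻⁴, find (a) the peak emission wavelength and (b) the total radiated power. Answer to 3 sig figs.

λ_max ≈ 36.5 μm; P ≈ 4.40×10¹⁶ W

(a) λ_max = b/T = 2.898×10⁻³/79.31 = 3.654×10⁻⁵ m = 36.5 μm.
Surface area A = 4πR² = 4π(3.95×10⁷ m)² = 1.96067×10¹⁶ m².
(b) P = σAT⁴ = 5.670×10⁻⁸×1.96067×10¹⁶×(79.31)⁴ = 4.40×10¹⁶ W.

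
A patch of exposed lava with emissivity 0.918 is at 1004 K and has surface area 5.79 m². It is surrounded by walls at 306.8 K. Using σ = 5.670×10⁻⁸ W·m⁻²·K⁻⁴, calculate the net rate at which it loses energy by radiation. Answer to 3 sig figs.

Area A = 5.79 m².
Net radiated power P_net = εσA(T⁴ − T₀⁴) = 0.918×5.670×10⁻⁸×5.79×(1004⁴ − 306.8⁴).
T⁴ − T₀⁴ = 1.01610×10¹² − 8.85975×10⁹ = 1.00724×10¹² K⁴, so P_net = 3.04×10⁵ W.

Net loss ≈ 3.04×10⁵ W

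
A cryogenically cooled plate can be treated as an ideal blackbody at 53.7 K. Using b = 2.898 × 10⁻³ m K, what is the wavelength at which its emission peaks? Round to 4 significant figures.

Wien's displacement law: λ_max = b/T = (2.898×10⁻³ m·K)/(53.7 K) = 5.3966×10⁻⁵ m.
That is 53.97 μm, in the infrared range.

λ_max ≈ 53.97 μm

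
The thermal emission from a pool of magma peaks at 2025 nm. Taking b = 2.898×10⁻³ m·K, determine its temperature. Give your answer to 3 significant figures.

Wien's law gives T = b/λ_max = (2.898×10⁻³ m·K)/(2.025×10⁻⁶ m) = 1.43×10³ K.

T ≈ 1.43×10³ K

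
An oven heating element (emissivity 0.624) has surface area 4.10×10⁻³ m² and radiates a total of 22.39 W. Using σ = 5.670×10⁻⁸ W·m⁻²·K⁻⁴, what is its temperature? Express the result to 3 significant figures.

Area A = 4.10×10⁻³ m².
P = εσAT⁴ ⇒ T = (P/(εσA))^(1/4) = (22.39/(0.624×5.670×10⁻⁸×4.10×10⁻³))^(1/4) = 627 K.

T ≈ 627 K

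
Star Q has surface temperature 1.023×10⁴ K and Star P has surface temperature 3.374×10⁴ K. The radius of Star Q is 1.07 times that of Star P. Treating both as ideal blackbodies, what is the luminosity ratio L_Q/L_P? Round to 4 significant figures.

L ∝ R²T⁴, so L_Q/L_P = (R_Q/R_P)²(T_Q/T_P)⁴ = (1.07)² × (1.023×10⁴/3.374×10⁴)⁴ = 1.1449 × 8.45127×10⁻³ = 9.676×10⁻³.

L_Q/L_P ≈ 9.676×10⁻³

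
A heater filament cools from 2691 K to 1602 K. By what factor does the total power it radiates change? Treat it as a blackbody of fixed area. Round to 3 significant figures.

P₂/P₁ ≈ 0.126

P ∝ T⁴, so P₂/P₁ = (T₂/T₁)⁴ = (1602/2691)⁴ = (0.595318)⁴ = 0.126.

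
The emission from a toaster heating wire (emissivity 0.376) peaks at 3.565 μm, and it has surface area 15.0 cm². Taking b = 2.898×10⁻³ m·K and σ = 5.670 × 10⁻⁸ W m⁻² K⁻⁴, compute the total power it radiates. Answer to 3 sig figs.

P ≈ 14.0 W

Wien's law: T = b/λ_max = 2.898×10⁻³/3.565×10⁻⁶ = 812.903 K.
Area A = 15.0 cm² = 1.50×10⁻³ m².
Then P = εσAT⁴ = 0.376×5.670×10⁻⁸×1.50×10⁻³×(812.903)⁴ = 14.0 W.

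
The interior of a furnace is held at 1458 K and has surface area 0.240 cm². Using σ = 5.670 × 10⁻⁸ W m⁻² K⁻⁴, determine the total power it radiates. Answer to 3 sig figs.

P ≈ 6.15 W

Area A = 0.240 cm² = 2.40×10⁻⁵ m².
P = σAT⁴ = 5.670×10⁻⁸ × 2.40×10⁻⁵ × (1458)⁴ = 6.15 W.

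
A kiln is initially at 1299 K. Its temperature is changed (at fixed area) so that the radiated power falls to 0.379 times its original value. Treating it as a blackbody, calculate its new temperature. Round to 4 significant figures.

T₂ ≈ 1019 K

P ∝ T⁴, so T₂/T₁ = (P₂/P₁)^(1/4) = (0.379)^(1/4) = 0.784621.
T₂ = 1299 × 0.784621 = 1019 K.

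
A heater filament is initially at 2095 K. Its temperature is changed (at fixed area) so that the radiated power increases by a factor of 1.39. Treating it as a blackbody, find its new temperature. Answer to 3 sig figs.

P ∝ T⁴, so T₂/T₁ = (P₂/P₁)^(1/4) = (1.39)^(1/4) = 1.08581.
T₂ = 2095 × 1.08581 = 2.27×10³ K.

T₂ ≈ 2.27×10³ K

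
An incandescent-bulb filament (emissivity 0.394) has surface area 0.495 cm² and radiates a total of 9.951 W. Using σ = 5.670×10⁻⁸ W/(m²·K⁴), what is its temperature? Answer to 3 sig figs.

T ≈ 1.73×10³ K

Area A = 0.495 cm² = 4.95×10⁻⁵ m².
P = εσAT⁴ ⇒ T = (P/(εσA))^(1/4) = (9.951/(0.394×5.670×10⁻⁸×4.95×10⁻⁵))^(1/4) = 1.73×10³ K.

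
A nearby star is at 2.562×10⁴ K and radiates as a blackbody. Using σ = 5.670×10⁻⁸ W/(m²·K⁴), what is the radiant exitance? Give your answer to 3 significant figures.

Stefan–Boltzmann: I = σT⁴ = 5.670×10⁻⁸ × (2.562×10⁴)⁴ = 2.44×10¹⁰ W/m².

I ≈ 2.44×10¹⁰ W/m²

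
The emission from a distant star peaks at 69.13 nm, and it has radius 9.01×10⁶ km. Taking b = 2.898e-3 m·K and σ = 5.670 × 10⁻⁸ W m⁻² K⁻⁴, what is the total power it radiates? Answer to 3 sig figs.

P ≈ 1.79×10³² W

Wien's law: T = b/λ_max = 2.898×10⁻³/6.913×10⁻⁸ = 41921.0 K.
Surface area A = 4πR² = 4π(9.01×10⁹ m)² = 1.02014×10²¹ m².
Then P = σAT⁴ = 5.670×10⁻⁸×1.02014×10²¹×(41921.0)⁴ = 1.79×10³² W.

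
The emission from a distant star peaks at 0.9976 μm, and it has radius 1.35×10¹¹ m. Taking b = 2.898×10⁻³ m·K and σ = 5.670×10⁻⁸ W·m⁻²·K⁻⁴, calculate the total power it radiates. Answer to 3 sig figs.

Wien's law: T = b/λ_max = 2.898×10⁻³/9.976×10⁻⁷ = 2904.97 K.
Surface area A = 4πR² = 4π(1.35×10¹¹ m)² = 2.29022×10²³ m².
Then P = σAT⁴ = 5.670×10⁻⁸×2.29022×10²³×(2904.97)⁴ = 9.25×10²⁹ W.

P ≈ 9.25×10²⁹ W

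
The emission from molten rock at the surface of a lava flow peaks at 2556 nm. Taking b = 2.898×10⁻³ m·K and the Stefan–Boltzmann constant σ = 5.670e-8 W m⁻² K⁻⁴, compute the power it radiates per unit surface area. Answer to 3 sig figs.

Wien's law: T = b/λ_max = 2.898×10⁻³/2.556×10⁻⁶ = 1133.80 K.
Then I = σT⁴ = 5.670×10⁻⁸×(1133.80)⁴ = 9.37×10⁴ W/m².

I ≈ 9.37×10⁴ W/m²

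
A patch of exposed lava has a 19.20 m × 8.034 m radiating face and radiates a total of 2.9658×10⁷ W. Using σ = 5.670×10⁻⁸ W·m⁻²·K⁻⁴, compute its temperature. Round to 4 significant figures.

Area A = 19.20 × 8.034 = 154.253 m².
P = σAT⁴ ⇒ T = (P/(σA))^(1/4) = (2.9658×10⁷/(5.670×10⁻⁸×154.253))^(1/4) = 1357 K.

T ≈ 1357 K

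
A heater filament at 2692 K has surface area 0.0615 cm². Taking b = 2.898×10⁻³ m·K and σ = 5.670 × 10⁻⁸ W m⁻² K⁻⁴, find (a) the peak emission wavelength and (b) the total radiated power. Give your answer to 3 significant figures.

(a) λ_max = b/T = 2.898×10⁻³/2692 = 1.077×10⁻⁶ m = 1.08 μm.
Area A = 0.0615 cm² = 6.15×10⁻⁶ m².
(b) P = σAT⁴ = 5.670×10⁻⁸×6.15×10⁻⁶×(2692)⁴ = 18.3 W.

λ_max ≈ 1.08 μm; P ≈ 18.3 W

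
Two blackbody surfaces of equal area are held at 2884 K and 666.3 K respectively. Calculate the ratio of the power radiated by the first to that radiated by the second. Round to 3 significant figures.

With equal areas, P₁/P₂ = (T₁/T₂)⁴ = (2884/666.3)⁴ = 351.

P₁/P₂ ≈ 351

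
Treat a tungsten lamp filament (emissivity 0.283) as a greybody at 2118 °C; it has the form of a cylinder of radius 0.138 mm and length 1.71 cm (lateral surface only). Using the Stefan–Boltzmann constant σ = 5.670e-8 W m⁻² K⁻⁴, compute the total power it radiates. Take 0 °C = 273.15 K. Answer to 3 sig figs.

P ≈ 7.78 W

T = 2118 °C + 273.15 = 2391.15 K.
Lateral area A = 2πrL = 2π×1.38×10⁻⁴×0.0171 = 1.48271×10⁻⁵ m².
P = εσAT⁴ = 0.283 × 5.670×10⁻⁸ × 1.48271×10⁻⁵ × (2391.15)⁴ = 7.78 W.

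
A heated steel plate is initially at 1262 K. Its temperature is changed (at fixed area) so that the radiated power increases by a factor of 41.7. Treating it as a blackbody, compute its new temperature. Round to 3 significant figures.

T₂ ≈ 3.21×10³ K

P ∝ T⁴, so T₂/T₁ = (P₂/P₁)^(1/4) = (41.7)^(1/4) = 2.54117.
T₂ = 1262 × 2.54117 = 3.21×10³ K.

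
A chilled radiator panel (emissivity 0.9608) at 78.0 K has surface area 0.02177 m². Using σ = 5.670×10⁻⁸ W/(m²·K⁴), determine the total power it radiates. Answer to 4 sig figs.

Area A = 0.02177 m².
P = εσAT⁴ = 0.9608 × 5.670×10⁻⁸ × 0.02177 × (78.0)⁴ = 0.04390 W.

P ≈ 0.04390 W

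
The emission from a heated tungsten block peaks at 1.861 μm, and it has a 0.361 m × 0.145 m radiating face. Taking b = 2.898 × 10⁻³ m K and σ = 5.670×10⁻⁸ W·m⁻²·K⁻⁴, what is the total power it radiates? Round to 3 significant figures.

Wien's law: T = b/λ_max = 2.898×10⁻³/1.861×10⁻⁶ = 1557.23 K.
Area A = 0.361 × 0.145 = 0.052345 m².
Then P = σAT⁴ = 5.670×10⁻⁸×0.052345×(1557.23)⁴ = 1.75×10⁴ W.

P ≈ 1.75×10⁴ W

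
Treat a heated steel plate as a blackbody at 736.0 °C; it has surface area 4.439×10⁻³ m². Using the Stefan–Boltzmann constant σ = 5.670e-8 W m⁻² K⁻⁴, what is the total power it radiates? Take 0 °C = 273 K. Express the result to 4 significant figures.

T = 736.0 °C + 273 = 1009.0 K.
Area A = 4.439×10⁻³ m².
P = σAT⁴ = 5.670×10⁻⁸ × 4.439×10⁻³ × (1009.0)⁴ = 260.9 W.

P ≈ 260.9 W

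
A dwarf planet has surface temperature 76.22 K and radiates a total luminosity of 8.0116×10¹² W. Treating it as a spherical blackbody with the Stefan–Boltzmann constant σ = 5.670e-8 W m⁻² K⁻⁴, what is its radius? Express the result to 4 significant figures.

L = 4πR²σT⁴ ⇒ R = √(L/(4πσT⁴)).
σT⁴ = 1.91363 W/m², so R = √(8.0116×10¹²/(4π×1.91363)) = 5.772×10⁵ m.

R ≈ 5.772×10⁵ m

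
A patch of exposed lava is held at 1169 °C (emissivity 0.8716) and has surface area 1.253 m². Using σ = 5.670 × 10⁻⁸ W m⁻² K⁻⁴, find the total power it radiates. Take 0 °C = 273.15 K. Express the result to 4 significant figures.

P ≈ 2.679×10⁵ W

T = 1169 °C + 273.15 = 1442.15 K.
Area A = 1.253 m².
P = εσAT⁴ = 0.8716 × 5.670×10⁻⁸ × 1.253 × (1442.15)⁴ = 2.679×10⁵ W.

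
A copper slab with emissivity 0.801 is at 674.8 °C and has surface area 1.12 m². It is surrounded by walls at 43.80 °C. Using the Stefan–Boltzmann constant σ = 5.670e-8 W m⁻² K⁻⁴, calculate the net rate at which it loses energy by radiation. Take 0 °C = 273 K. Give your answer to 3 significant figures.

Net loss ≈ 4.05×10⁴ W

T = 674.8 °C + 273 = 947.8 K.
Surroundings: T = 43.80 °C + 273 = 316.80 K.
Area A = 1.12 m².
Net radiated power P_net = εσA(T⁴ − T₀⁴) = 0.801×5.670×10⁻⁸×1.12×(947.8⁴ − 316.80⁴).
T⁴ − T₀⁴ = 8.06988×10¹¹ − 1.00726×10¹⁰ = 7.96915×10¹¹ K⁴, so P_net = 4.05×10⁴ W.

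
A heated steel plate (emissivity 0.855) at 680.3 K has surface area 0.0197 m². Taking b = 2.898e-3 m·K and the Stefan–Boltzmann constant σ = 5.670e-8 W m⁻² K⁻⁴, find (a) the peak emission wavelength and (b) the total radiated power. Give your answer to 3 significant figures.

λ_max ≈ 4.26 μm; P ≈ 205 W

(a) λ_max = b/T = 2.898×10⁻³/680.3 = 4.260×10⁻⁶ m = 4.26 μm.
Area A = 0.0197 m².
(b) P = εσAT⁴ = 0.855×5.670×10⁻⁸×0.0197×(680.3)⁴ = 205 W.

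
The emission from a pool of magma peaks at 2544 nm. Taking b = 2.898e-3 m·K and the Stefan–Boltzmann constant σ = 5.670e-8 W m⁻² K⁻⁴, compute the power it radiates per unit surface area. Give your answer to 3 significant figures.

Wien's law: T = b/λ_max = 2.898×10⁻³/2.544×10⁻⁶ = 1139.15 K.
Then I = σT⁴ = 5.670×10⁻⁸×(1139.15)⁴ = 9.55×10⁴ W/m².

I ≈ 9.55×10⁴ W/m²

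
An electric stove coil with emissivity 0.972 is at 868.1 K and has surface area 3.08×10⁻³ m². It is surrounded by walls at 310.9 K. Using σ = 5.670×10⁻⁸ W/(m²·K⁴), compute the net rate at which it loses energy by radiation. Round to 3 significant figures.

Area A = 3.08×10⁻³ m².
Net radiated power P_net = εσA(T⁴ − T₀⁴) = 0.972×5.670×10⁻⁸×3.08×10⁻³×(868.1⁴ − 310.9⁴).
T⁴ − T₀⁴ = 5.67909×10¹¹ − 9.34293×10⁹ = 5.58566×10¹¹ K⁴, so P_net = 94.8 W.

Net loss ≈ 94.8 W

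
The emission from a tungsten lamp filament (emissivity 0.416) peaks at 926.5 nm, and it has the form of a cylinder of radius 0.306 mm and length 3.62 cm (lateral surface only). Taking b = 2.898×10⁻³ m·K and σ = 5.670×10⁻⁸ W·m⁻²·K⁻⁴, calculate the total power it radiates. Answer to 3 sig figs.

P ≈ 157 W

Wien's law: T = b/λ_max = 2.898×10⁻³/9.265×10⁻⁷ = 3127.90 K.
Lateral area A = 2πrL = 2π×3.06×10⁻⁴×0.0362 = 6.96001×10⁻⁵ m².
Then P = εσAT⁴ = 0.416×5.670×10⁻⁸×6.96001×10⁻⁵×(3127.90)⁴ = 157 W.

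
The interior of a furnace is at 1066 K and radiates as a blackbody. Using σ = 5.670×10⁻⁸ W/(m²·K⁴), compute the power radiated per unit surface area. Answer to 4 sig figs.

Stefan–Boltzmann: I = σT⁴ = 5.670×10⁻⁸ × (1066)⁴ = 7.322×10⁴ W/m².

I ≈ 7.322×10⁴ W/m²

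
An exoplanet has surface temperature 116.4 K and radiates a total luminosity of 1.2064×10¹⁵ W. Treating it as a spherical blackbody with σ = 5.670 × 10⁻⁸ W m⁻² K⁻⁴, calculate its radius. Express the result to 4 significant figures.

R ≈ 3.037×10⁶ m

L = 4πR²σT⁴ ⇒ R = √(L/(4πσT⁴)).
σT⁴ = 10.4087 W/m², so R = √(1.2064×10¹⁵/(4π×10.4087)) = 3.037×10⁶ m.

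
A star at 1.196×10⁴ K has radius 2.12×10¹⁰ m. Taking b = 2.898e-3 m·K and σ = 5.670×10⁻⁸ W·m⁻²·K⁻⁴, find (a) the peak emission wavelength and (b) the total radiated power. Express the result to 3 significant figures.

(a) λ_max = b/T = 2.898×10⁻³/1.196×10⁴ = 2.423×10⁻⁷ m = 242 nm.
Surface area A = 4πR² = 4π(2.12×10¹⁰ m)² = 5.64783×10²¹ m².
(b) P = σAT⁴ = 5.670×10⁻⁸×5.64783×10²¹×(1.196×10⁴)⁴ = 6.55×10³⁰ W.

λ_max ≈ 242 nm; P ≈ 6.55×10³⁰ W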